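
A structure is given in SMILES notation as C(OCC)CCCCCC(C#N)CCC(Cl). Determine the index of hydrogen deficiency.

Atom tally by fragment:
  C2H5OCH2 → C:3 H:7 O:1
  CH2 → C:1 H:2
  CH2 → C:1 H:2
  CH2 → C:1 H:2
  CH2 → C:1 H:2
  CH2 → C:1 H:2
  CH(CN) → C:2 H:1 N:1
  CH2 → C:1 H:2
  CH2 → C:1 H:2
  CH2Cl → C:1 H:2 Cl:1
Element totals:
  C: 13
  H: 24
  Cl: 1
  N: 1
  O: 1
Molecular formula: C13H24ClNO.
DoU = (2C + 2 + N − H − X) / 2 = (2·13 + 2 + 1 − 24 − 1) / 2 = 2.

2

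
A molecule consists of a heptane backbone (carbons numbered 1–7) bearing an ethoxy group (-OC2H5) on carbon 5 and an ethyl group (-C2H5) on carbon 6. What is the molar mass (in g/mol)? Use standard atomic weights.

172.31 g/mol

Atom tally by fragment:
  CH3 → C:1 H:3
  CH2 → C:1 H:2
  CH2 → C:1 H:2
  CH2 → C:1 H:2
  CH(OC2H5) → C:3 H:6 O:1
  CH(C2H5) → C:3 H:6
  CH3 → C:1 H:3
Element totals:
  C: 11
  H: 24
  O: 1
Molecular formula: C11H24O.
  M = 11(12.011) + 24(1.008) + 15.999
    = 132.121 + 24.192 + 15.999 = 172.312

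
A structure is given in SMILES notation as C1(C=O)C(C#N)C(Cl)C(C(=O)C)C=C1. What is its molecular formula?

C10H10ClNO2

Atom tally by fragment:
  cyclohexene ring core → C:6 H:10
  (− 4 ring H displaced by substituents)
  + CHO → C:1 H:1 O:1
  + CN → C:1 N:1
  + Cl → Cl:1
  + COCH3 → C:2 H:3 O:1
Element totals:
  C: 10
  H: 10
  Cl: 1
  N: 1
  O: 2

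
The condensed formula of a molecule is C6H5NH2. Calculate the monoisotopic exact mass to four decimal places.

Element totals:
  C: 6
  H: 7
  N: 1
Molecular formula: C6H7N.
  M = 6(12.0) + 7(1.007825) + 14.003074
    = 72.000000 + 7.054775 + 14.003074 = 93.057849

93.0578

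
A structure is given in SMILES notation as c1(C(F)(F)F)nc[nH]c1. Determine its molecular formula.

C4H3F3N2

Atom tally by fragment:
  imidazole ring core → C:3 H:4 N:2
  (− 1 ring H displaced by substituents)
  + CF3 → C:1 F:3
Element totals:
  C: 4
  H: 3
  F: 3
  N: 2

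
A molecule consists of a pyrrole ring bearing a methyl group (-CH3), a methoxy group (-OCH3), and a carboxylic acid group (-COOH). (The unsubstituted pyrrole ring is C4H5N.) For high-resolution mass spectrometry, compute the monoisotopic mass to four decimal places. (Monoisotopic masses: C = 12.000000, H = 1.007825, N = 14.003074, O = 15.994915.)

Atom tally by fragment:
  pyrrole ring core → C:4 H:5 N:1
  (− 3 ring H displaced by substituents)
  + CH3 → C:1 H:3
  + OCH3 → C:1 H:3 O:1
  + COOH → C:1 H:1 O:2
Element totals:
  C: 7
  H: 9
  N: 1
  O: 3
Molecular formula: C7H9NO3.
  M = 7(12.0) + 9(1.007825) + 14.003074 + 3(15.994915)
    = 84.000000 + 9.070425 + 14.003074 + 47.984745 = 155.058244

155.0582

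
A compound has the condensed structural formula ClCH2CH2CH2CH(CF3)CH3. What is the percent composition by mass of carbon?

Atom tally by fragment:
  ClCH2 → C:1 H:2 Cl:1
  CH2 → C:1 H:2
  CH2 → C:1 H:2
  CH(CF3) → C:2 H:1 F:3
  CH3 → C:1 H:3
Element totals:
  C: 6
  H: 10
  Cl: 1
  F: 3
Molecular formula: C6H10ClF3.
Molar mass = 174.590 g/mol.
Mass from C: 6 × 12.011 = 72.066 g/mol.
%C = 72.066 / 174.590 × 100 = 41.28%.

41.28%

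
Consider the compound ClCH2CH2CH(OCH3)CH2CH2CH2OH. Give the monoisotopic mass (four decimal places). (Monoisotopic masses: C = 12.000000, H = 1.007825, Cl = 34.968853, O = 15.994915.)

Element totals:
  C: 7
  H: 15
  Cl: 1
  O: 2
Molecular formula: C7H15ClO2.
  M = 7(12.0) + 15(1.007825) + 34.968853 + 2(15.994915)
    = 84.000000 + 15.117375 + 34.968853 + 31.989830 = 166.076058

166.0761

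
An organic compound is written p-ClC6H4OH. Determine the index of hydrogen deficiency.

4

Element totals:
  C: 6
  H: 5
  Cl: 1
  O: 1
Molecular formula: C6H5ClO.
DoU = (2C + 2 + N − H − X) / 2 = (2·6 + 2 + 0 − 5 − 1) / 2 = 4.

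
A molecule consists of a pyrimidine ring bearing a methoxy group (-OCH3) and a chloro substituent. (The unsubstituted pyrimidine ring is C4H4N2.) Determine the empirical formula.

Atom tally by fragment:
  pyrimidine ring core → C:4 H:4 N:2
  (− 2 ring H displaced by substituents)
  + OCH3 → C:1 H:3 O:1
  + Cl → Cl:1
Element totals:
  C: 5
  H: 5
  Cl: 1
  N: 2
  O: 1
Molecular formula: C5H5ClN2O.
gcd of subscripts (5, 1, 5, 2, 1) = 1, so the empirical formula equals the molecular formula.

C5H5ClN2O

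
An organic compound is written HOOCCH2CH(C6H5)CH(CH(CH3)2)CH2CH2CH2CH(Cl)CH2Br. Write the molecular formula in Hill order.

C18H26BrClO2

Atom tally by fragment:
  HOOCCH2 → C:2 H:3 O:2
  CH(C6H5) → C:7 H:6
  CH(CH(CH3)2) → C:4 H:8
  CH2 → C:1 H:2
  CH2 → C:1 H:2
  CH2 → C:1 H:2
  CH(Cl) → C:1 H:1 Cl:1
  CH2Br → C:1 H:2 Br:1
Element totals:
  C: 18
  H: 26
  Br: 1
  Cl: 1
  O: 2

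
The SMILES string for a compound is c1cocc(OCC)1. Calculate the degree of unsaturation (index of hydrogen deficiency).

3

Atom tally by fragment:
  furan ring core → C:4 H:4 O:1
  (− 1 ring H displaced by substituents)
  + OC2H5 → C:2 H:5 O:1
Element totals:
  C: 6
  H: 8
  O: 2
Molecular formula: C6H8O2.
DoU = (2C + 2 + N − H − X) / 2 = (2·6 + 2 + 0 − 8 − 0) / 2 = 3.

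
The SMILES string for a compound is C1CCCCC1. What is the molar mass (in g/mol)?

84.16 g/mol

Atom tally by fragment:
  cyclohexane ring core → C:6 H:12
Element totals:
  C: 6
  H: 12
Molecular formula: C6H12.
  M = 6(12.011) + 12(1.008)
    = 72.066 + 12.096 = 84.162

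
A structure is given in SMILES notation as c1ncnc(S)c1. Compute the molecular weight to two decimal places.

112.15 g/mol

Atom tally by fragment:
  pyrimidine ring core → C:4 H:4 N:2
  (− 1 ring H displaced by substituents)
  + SH → S:1 H:1
Element totals:
  C: 4
  H: 4
  N: 2
  S: 1
Molecular formula: C4H4N2S.
  M = 4(12.011) + 4(1.008) + 2(14.007) + 32.06
    = 48.044 + 4.032 + 28.014 + 32.060 = 112.150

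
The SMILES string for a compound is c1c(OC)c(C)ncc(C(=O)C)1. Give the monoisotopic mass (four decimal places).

165.0790

Atom tally by fragment:
  pyridine ring core → C:5 H:5 N:1
  (− 3 ring H displaced by substituents)
  + OCH3 → C:1 H:3 O:1
  + CH3 → C:1 H:3
  + COCH3 → C:2 H:3 O:1
Element totals:
  C: 9
  H: 11
  N: 1
  O: 2
Molecular formula: C9H11NO2.
  M = 9(12.0) + 11(1.007825) + 14.003074 + 2(15.994915)
    = 108.000000 + 11.086075 + 14.003074 + 31.989830 = 165.078979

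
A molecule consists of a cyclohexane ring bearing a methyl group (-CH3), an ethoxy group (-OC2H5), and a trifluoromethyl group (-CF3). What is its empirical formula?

Atom tally by fragment:
  cyclohexane ring core → C:6 H:12
  (− 3 ring H displaced by substituents)
  + CH3 → C:1 H:3
  + OC2H5 → C:2 H:5 O:1
  + CF3 → C:1 F:3
Element totals:
  C: 10
  H: 17
  F: 3
  O: 1
Molecular formula: C10H17F3O.
gcd of subscripts (10, 3, 17, 1) = 1, so the empirical formula equals the molecular formula.

C10H17F3O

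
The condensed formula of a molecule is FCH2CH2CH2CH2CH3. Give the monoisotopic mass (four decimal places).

90.0845

Atom tally by fragment:
  FCH2 → C:1 H:2 F:1
  CH2 → C:1 H:2
  CH2 → C:1 H:2
  CH2 → C:1 H:2
  CH3 → C:1 H:3
Element totals:
  C: 5
  H: 11
  F: 1
Molecular formula: C5H11F.
  M = 5(12.0) + 11(1.007825) + 18.998403
    = 60.000000 + 11.086075 + 18.998403 = 90.084478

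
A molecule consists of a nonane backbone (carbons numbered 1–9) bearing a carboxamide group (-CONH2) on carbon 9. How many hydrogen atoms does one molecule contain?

21

Atom tally by fragment:
  CH3 → C:1 H:3
  CH2 → C:1 H:2
  CH2 → C:1 H:2
  CH2 → C:1 H:2
  CH2 → C:1 H:2
  CH2 → C:1 H:2
  CH2 → C:1 H:2
  CH2 → C:1 H:2
  CH2CONH2 → C:2 H:4 O:1 N:1
Element totals:
  C: 10
  H: 21
  N: 1
  O: 1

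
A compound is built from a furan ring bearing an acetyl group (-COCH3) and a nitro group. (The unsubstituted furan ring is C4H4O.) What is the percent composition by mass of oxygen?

Atom tally by fragment:
  furan ring core → C:4 H:4 O:1
  (− 2 ring H displaced by substituents)
  + COCH3 → C:2 H:3 O:1
  + NO2 → N:1 O:2
Element totals:
  C: 6
  H: 5
  N: 1
  O: 4
Molecular formula: C6H5NO4.
Molar mass = 155.109 g/mol.
Mass from O: 4 × 15.999 = 63.996 g/mol.
%O = 63.996 / 155.109 × 100 = 41.26%.

41.26%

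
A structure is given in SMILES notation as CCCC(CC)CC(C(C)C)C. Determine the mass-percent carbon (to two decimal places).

84.61%

Atom tally by fragment:
  CH3 → C:1 H:3
  CH2 → C:1 H:2
  CH2 → C:1 H:2
  CH(C2H5) → C:3 H:6
  CH2 → C:1 H:2
  CH(CH(CH3)2) → C:4 H:8
  CH3 → C:1 H:3
Element totals:
  C: 12
  H: 26
Molecular formula: C12H26.
Molar mass = 170.340 g/mol.
Mass from C: 12 × 12.011 = 144.132 g/mol.
%C = 144.132 / 170.340 × 100 = 84.61%.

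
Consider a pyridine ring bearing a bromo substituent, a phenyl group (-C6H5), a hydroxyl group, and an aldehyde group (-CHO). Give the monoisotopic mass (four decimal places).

276.9738

Atom tally by fragment:
  pyridine ring core → C:5 H:5 N:1
  (− 4 ring H displaced by substituents)
  + Br → Br:1
  + C6H5 → C:6 H:5
  + OH → O:1 H:1
  + CHO → C:1 H:1 O:1
Element totals:
  C: 12
  H: 8
  Br: 1
  N: 1
  O: 2
Molecular formula: C12H8BrNO2.
  M = 12(12.0) + 8(1.007825) + 78.918338 + 14.003074 + 2(15.994915)
    = 144.000000 + 8.062600 + 78.918338 + 14.003074 + 31.989830 = 276.973842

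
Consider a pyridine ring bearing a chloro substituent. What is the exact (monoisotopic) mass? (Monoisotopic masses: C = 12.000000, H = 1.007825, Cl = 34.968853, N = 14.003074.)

Atom tally by fragment:
  pyridine ring core → C:5 H:5 N:1
  (− 1 ring H displaced by substituents)
  + Cl → Cl:1
Element totals:
  C: 5
  H: 4
  Cl: 1
  N: 1
Molecular formula: C5H4ClN.
  M = 5(12.0) + 4(1.007825) + 34.968853 + 14.003074
    = 60.000000 + 4.031300 + 34.968853 + 14.003074 = 113.003227

113.0032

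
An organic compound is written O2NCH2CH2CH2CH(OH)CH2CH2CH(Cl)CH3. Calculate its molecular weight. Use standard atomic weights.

209.67 g/mol

Atom tally by fragment:
  O2NCH2 → C:1 H:2 N:1 O:2
  CH2 → C:1 H:2
  CH2 → C:1 H:2
  CH(OH) → C:1 H:2 O:1
  CH2 → C:1 H:2
  CH2 → C:1 H:2
  CH(Cl) → C:1 H:1 Cl:1
  CH3 → C:1 H:3
Element totals:
  C: 8
  H: 16
  Cl: 1
  N: 1
  O: 3
Molecular formula: C8H16ClNO3.
  M = 8(12.011) + 16(1.008) + 35.45 + 14.007 + 3(15.999)
    = 96.088 + 16.128 + 35.450 + 14.007 + 47.997 = 209.670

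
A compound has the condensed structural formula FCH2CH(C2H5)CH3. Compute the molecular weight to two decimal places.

Atom tally by fragment:
  FCH2 → C:1 H:2 F:1
  CH(C2H5) → C:3 H:6
  CH3 → C:1 H:3
Element totals:
  C: 5
  H: 11
  F: 1
Molecular formula: C5H11F.
  M = 5(12.011) + 11(1.008) + 18.998
    = 60.055 + 11.088 + 18.998 = 90.141

90.14 g/mol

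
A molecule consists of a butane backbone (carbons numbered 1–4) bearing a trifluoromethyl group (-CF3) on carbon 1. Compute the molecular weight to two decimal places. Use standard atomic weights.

126.12 g/mol

Atom tally by fragment:
  F3CCH2 → C:2 H:2 F:3
  CH2 → C:1 H:2
  CH2 → C:1 H:2
  CH3 → C:1 H:3
Element totals:
  C: 5
  H: 9
  F: 3
Molecular formula: C5H9F3.
  M = 5(12.011) + 9(1.008) + 3(18.998)
    = 60.055 + 9.072 + 56.994 = 126.121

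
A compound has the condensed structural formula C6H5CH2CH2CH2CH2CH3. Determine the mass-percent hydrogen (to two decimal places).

10.88%

Atom tally by fragment:
  C6H5CH2 → C:7 H:7
  CH2 → C:1 H:2
  CH2 → C:1 H:2
  CH2 → C:1 H:2
  CH3 → C:1 H:3
Element totals:
  C: 11
  H: 16
Molecular formula: C11H16.
Molar mass = 148.249 g/mol.
Mass from H: 16 × 1.008 = 16.128 g/mol.
%H = 16.128 / 148.249 × 100 = 10.88%.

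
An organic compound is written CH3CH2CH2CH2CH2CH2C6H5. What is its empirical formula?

C2H3

Atom tally by fragment:
  CH3 → C:1 H:3
  CH2 → C:1 H:2
  CH2 → C:1 H:2
  CH2 → C:1 H:2
  CH2 → C:1 H:2
  CH2C6H5 → C:7 H:7
Element totals:
  C: 12
  H: 18
Molecular formula: C12H18.
gcd of subscripts = 6; dividing each by 6:
  C: 12/6 = 2
  H: 18/6 = 3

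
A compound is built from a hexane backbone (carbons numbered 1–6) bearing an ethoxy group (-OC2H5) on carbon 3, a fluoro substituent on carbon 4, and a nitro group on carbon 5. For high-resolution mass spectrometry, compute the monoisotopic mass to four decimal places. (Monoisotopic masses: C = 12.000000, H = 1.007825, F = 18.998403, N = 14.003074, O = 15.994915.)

193.1114

Atom tally by fragment:
  CH3 → C:1 H:3
  CH2 → C:1 H:2
  CH(OC2H5) → C:3 H:6 O:1
  CH(F) → C:1 H:1 F:1
  CH(NO2) → C:1 H:1 N:1 O:2
  CH3 → C:1 H:3
Element totals:
  C: 8
  H: 16
  F: 1
  N: 1
  O: 3
Molecular formula: C8H16FNO3.
  M = 8(12.0) + 16(1.007825) + 18.998403 + 14.003074 + 3(15.994915)
    = 96.000000 + 16.125200 + 18.998403 + 14.003074 + 47.984745 = 193.111422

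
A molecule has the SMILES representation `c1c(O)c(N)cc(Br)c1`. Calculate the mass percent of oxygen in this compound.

Atom tally by fragment:
  benzene ring core → C:6 H:6
  (− 3 ring H displaced by substituents)
  + OH → O:1 H:1
  + NH2 → N:1 H:2
  + Br → Br:1
Element totals:
  C: 6
  H: 6
  Br: 1
  N: 1
  O: 1
Molecular formula: C6H6BrNO.
Molar mass = 188.024 g/mol.
Mass from O: 1 × 15.999 = 15.999 g/mol.
%O = 15.999 / 188.024 × 100 = 8.51%.

8.51%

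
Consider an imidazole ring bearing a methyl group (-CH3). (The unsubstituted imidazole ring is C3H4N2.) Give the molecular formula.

C4H6N2

Atom tally by fragment:
  imidazole ring core → C:3 H:4 N:2
  (− 1 ring H displaced by substituents)
  + CH3 → C:1 H:3
Element totals:
  C: 4
  H: 6
  N: 2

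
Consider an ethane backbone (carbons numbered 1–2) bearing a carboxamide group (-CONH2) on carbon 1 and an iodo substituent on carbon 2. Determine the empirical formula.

Atom tally by fragment:
  H2NOCCH2 → C:2 H:4 O:1 N:1
  CH2I → C:1 H:2 I:1
Element totals:
  C: 3
  H: 6
  I: 1
  N: 1
  O: 1
Molecular formula: C3H6INO.
gcd of subscripts (3, 6, 1, 1, 1) = 1, so the empirical formula equals the molecular formula.

C3H6INO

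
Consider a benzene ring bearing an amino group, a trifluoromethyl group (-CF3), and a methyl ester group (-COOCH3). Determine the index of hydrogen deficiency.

5

Atom tally by fragment:
  benzene ring core → C:6 H:6
  (− 3 ring H displaced by substituents)
  + NH2 → N:1 H:2
  + CF3 → C:1 F:3
  + COOCH3 → C:2 H:3 O:2
Element totals:
  C: 9
  H: 8
  F: 3
  N: 1
  O: 2
Molecular formula: C9H8F3NO2.
DoU = (2C + 2 + N − H − X) / 2 = (2·9 + 2 + 1 − 8 − 3) / 2 = 5.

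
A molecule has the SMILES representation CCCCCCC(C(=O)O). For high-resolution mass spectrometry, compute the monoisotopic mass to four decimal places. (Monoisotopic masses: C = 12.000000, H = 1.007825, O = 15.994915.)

Atom tally by fragment:
  CH3 → C:1 H:3
  CH2 → C:1 H:2
  CH2 → C:1 H:2
  CH2 → C:1 H:2
  CH2 → C:1 H:2
  CH2 → C:1 H:2
  CH2COOH → C:2 H:3 O:2
Element totals:
  C: 8
  H: 16
  O: 2
Molecular formula: C8H16O2.
  M = 8(12.0) + 16(1.007825) + 2(15.994915)
    = 96.000000 + 16.125200 + 31.989830 = 144.115030

144.1150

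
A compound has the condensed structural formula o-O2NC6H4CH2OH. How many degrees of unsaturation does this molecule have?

Atom tally by fragment:
  benzene ring core → C:6 H:6
  (− 2 ring H displaced by substituents)
  + NO2 → N:1 O:2
  + CH2OH → C:1 H:3 O:1
Element totals:
  C: 7
  H: 7
  N: 1
  O: 3
Molecular formula: C7H7NO3.
DoU = (2C + 2 + N − H − X) / 2 = (2·7 + 2 + 1 − 7 − 0) / 2 = 5.

5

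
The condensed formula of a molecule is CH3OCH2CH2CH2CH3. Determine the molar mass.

88.15 g/mol

Element totals:
  C: 5
  H: 12
  O: 1
Molecular formula: C5H12O.
  M = 5(12.011) + 12(1.008) + 15.999
    = 60.055 + 12.096 + 15.999 = 88.150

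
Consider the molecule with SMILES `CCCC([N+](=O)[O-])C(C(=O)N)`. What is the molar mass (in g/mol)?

Atom tally by fragment:
  CH3 → C:1 H:3
  CH2 → C:1 H:2
  CH2 → C:1 H:2
  CH(NO2) → C:1 H:1 N:1 O:2
  CH2CONH2 → C:2 H:4 O:1 N:1
Element totals:
  C: 6
  H: 12
  N: 2
  O: 3
Molecular formula: C6H12N2O3.
  M = 6(12.011) + 12(1.008) + 2(14.007) + 3(15.999)
    = 72.066 + 12.096 + 28.014 + 47.997 = 160.173

160.17 g/mol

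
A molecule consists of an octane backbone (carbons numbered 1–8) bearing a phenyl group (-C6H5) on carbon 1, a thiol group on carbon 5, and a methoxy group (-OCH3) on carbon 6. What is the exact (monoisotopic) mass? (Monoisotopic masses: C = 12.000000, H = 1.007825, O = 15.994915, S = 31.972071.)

Atom tally by fragment:
  C6H5CH2 → C:7 H:7
  CH2 → C:1 H:2
  CH2 → C:1 H:2
  CH2 → C:1 H:2
  CH(SH) → C:1 H:2 S:1
  CH(OCH3) → C:2 H:4 O:1
  CH2 → C:1 H:2
  CH3 → C:1 H:3
Element totals:
  C: 15
  H: 24
  O: 1
  S: 1
Molecular formula: C15H24OS.
  M = 15(12.0) + 24(1.007825) + 15.994915 + 31.972071
    = 180.000000 + 24.187800 + 15.994915 + 31.972071 = 252.154786

252.1548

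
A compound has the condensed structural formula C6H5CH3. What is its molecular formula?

C7H8

Atom tally by fragment:
  benzene ring core → C:6 H:6
  (− 1 ring H displaced by substituents)
  + CH3 → C:1 H:3
Element totals:
  C: 7
  H: 8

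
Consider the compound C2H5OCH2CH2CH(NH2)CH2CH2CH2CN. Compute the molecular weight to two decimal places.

170.26 g/mol

Element totals:
  C: 9
  H: 18
  N: 2
  O: 1
Molecular formula: C9H18N2O.
  M = 9(12.011) + 18(1.008) + 2(14.007) + 15.999
    = 108.099 + 18.144 + 28.014 + 15.999 = 170.256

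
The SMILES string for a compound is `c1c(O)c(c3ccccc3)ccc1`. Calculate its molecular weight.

170.21 g/mol

Atom tally by fragment:
  benzene ring core → C:6 H:6
  (− 2 ring H displaced by substituents)
  + OH → O:1 H:1
  + C6H5 → C:6 H:5
Element totals:
  C: 12
  H: 10
  O: 1
Molecular formula: C12H10O.
  M = 12(12.011) + 10(1.008) + 15.999
    = 144.132 + 10.080 + 15.999 = 170.211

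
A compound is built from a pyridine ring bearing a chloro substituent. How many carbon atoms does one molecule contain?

5

Atom tally by fragment:
  pyridine ring core → C:5 H:5 N:1
  (− 1 ring H displaced by substituents)
  + Cl → Cl:1
Element totals:
  C: 5
  H: 4
  Cl: 1
  N: 1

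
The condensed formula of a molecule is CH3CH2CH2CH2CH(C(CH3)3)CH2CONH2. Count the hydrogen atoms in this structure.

23

Element totals:
  C: 11
  H: 23
  N: 1
  O: 1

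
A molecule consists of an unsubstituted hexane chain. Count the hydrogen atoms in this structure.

Atom tally by fragment:
  CH3 → C:1 H:3
  CH2 → C:1 H:2
  CH2 → C:1 H:2
  CH2 → C:1 H:2
  CH2 → C:1 H:2
  CH3 → C:1 H:3
Element totals:
  C: 6
  H: 14

14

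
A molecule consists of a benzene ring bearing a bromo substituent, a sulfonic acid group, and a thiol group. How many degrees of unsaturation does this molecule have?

Atom tally by fragment:
  benzene ring core → C:6 H:6
  (− 3 ring H displaced by substituents)
  + Br → Br:1
  + SO3H → S:1 O:3 H:1
  + SH → S:1 H:1
Element totals:
  C: 6
  H: 5
  Br: 1
  O: 3
  S: 2
Molecular formula: C6H5BrO3S2.
DoU = (2C + 2 + N − H − X) / 2 = (2·6 + 2 + 0 − 5 − 1) / 2 = 4.

4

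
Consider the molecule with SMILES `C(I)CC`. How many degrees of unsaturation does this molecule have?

Atom tally by fragment:
  ICH2 → C:1 H:2 I:1
  CH2 → C:1 H:2
  CH3 → C:1 H:3
Element totals:
  C: 3
  H: 7
  I: 1
Molecular formula: C3H7I.
DoU = (2C + 2 + N − H − X) / 2 = (2·3 + 2 + 0 − 7 − 1) / 2 = 0.

0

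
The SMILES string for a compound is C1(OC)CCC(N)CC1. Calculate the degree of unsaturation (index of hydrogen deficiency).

1

Atom tally by fragment:
  cyclohexane ring core → C:6 H:12
  (− 2 ring H displaced by substituents)
  + OCH3 → C:1 H:3 O:1
  + NH2 → N:1 H:2
Element totals:
  C: 7
  H: 15
  N: 1
  O: 1
Molecular formula: C7H15NO.
DoU = (2C + 2 + N − H − X) / 2 = (2·7 + 2 + 1 − 15 − 0) / 2 = 1.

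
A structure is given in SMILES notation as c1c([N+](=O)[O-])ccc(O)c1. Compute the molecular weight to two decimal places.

139.11 g/mol

Atom tally by fragment:
  benzene ring core → C:6 H:6
  (− 2 ring H displaced by substituents)
  + NO2 → N:1 O:2
  + OH → O:1 H:1
Element totals:
  C: 6
  H: 5
  N: 1
  O: 3
Molecular formula: C6H5NO3.
  M = 6(12.011) + 5(1.008) + 14.007 + 3(15.999)
    = 72.066 + 5.040 + 14.007 + 47.997 = 139.110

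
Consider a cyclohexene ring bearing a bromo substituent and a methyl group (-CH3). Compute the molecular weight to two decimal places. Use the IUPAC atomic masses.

Atom tally by fragment:
  cyclohexene ring core → C:6 H:10
  (− 2 ring H displaced by substituents)
  + Br → Br:1
  + CH3 → C:1 H:3
Element totals:
  C: 7
  H: 11
  Br: 1
Molecular formula: C7H11Br.
  M = 7(12.011) + 11(1.008) + 79.904
    = 84.077 + 11.088 + 79.904 = 175.069

175.07 g/mol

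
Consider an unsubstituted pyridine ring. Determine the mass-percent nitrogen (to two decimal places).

17.71%

Atom tally by fragment:
  pyridine ring core → C:5 H:5 N:1
Element totals:
  C: 5
  H: 5
  N: 1
Molecular formula: C5H5N.
Molar mass = 79.102 g/mol.
Mass from N: 1 × 14.007 = 14.007 g/mol.
%N = 14.007 / 79.102 × 100 = 17.71%.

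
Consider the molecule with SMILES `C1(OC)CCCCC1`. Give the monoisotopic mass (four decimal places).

Atom tally by fragment:
  cyclohexane ring core → C:6 H:12
  (− 1 ring H displaced by substituents)
  + OCH3 → C:1 H:3 O:1
Element totals:
  C: 7
  H: 14
  O: 1
Molecular formula: C7H14O.
  M = 7(12.0) + 14(1.007825) + 15.994915
    = 84.000000 + 14.109550 + 15.994915 = 114.104465

114.1045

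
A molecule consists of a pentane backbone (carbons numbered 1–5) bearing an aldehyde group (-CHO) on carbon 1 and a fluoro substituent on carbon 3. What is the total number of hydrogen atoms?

11

Atom tally by fragment:
  OHCCH2 → C:2 H:3 O:1
  CH2 → C:1 H:2
  CH(F) → C:1 H:1 F:1
  CH2 → C:1 H:2
  CH3 → C:1 H:3
Element totals:
  C: 6
  H: 11
  F: 1
  O: 1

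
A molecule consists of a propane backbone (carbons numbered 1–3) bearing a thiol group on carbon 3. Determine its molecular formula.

C3H8S

Atom tally by fragment:
  CH3 → C:1 H:3
  CH2 → C:1 H:2
  CH2SH → C:1 H:3 S:1
Element totals:
  C: 3
  H: 8
  S: 1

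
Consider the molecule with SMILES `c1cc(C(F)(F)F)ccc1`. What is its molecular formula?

C7H5F3

Atom tally by fragment:
  benzene ring core → C:6 H:6
  (− 1 ring H displaced by substituents)
  + CF3 → C:1 F:3
Element totals:
  C: 7
  H: 5
  F: 3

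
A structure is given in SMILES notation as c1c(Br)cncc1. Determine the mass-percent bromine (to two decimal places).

Atom tally by fragment:
  pyridine ring core → C:5 H:5 N:1
  (− 1 ring H displaced by substituents)
  + Br → Br:1
Element totals:
  C: 5
  H: 4
  Br: 1
  N: 1
Molecular formula: C5H4BrN.
Molar mass = 157.998 g/mol.
Mass from Br: 1 × 79.904 = 79.904 g/mol.
%Br = 79.904 / 157.998 × 100 = 50.57%.

50.57%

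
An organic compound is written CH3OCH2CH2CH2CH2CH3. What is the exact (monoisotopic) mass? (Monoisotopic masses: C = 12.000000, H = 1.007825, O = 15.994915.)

102.1045

Element totals:
  C: 6
  H: 14
  O: 1
Molecular formula: C6H14O.
  M = 6(12.0) + 14(1.007825) + 15.994915
    = 72.000000 + 14.109550 + 15.994915 = 102.104465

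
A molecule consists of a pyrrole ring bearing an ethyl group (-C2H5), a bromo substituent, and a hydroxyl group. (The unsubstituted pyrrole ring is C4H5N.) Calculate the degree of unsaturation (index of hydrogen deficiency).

Atom tally by fragment:
  pyrrole ring core → C:4 H:5 N:1
  (− 3 ring H displaced by substituents)
  + C2H5 → C:2 H:5
  + Br → Br:1
  + OH → O:1 H:1
Element totals:
  C: 6
  H: 8
  Br: 1
  N: 1
  O: 1
Molecular formula: C6H8BrNO.
DoU = (2C + 2 + N − H − X) / 2 = (2·6 + 2 + 1 − 8 − 1) / 2 = 3.

3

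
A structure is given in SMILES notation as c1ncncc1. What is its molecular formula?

C4H4N2

Atom tally by fragment:
  pyrimidine ring core → C:4 H:4 N:2
Element totals:
  C: 4
  H: 4
  N: 2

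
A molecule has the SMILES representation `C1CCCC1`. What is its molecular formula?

Atom tally by fragment:
  cyclopentane ring core → C:5 H:10
Element totals:
  C: 5
  H: 10

C5H10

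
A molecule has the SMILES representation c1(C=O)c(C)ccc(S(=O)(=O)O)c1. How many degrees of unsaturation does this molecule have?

5

Atom tally by fragment:
  benzene ring core → C:6 H:6
  (− 3 ring H displaced by substituents)
  + CHO → C:1 H:1 O:1
  + CH3 → C:1 H:3
  + SO3H → S:1 O:3 H:1
Element totals:
  C: 8
  H: 8
  O: 4
  S: 1
Molecular formula: C8H8O4S.
DoU = (2C + 2 + N − H − X) / 2 = (2·8 + 2 + 0 − 8 − 0) / 2 = 5.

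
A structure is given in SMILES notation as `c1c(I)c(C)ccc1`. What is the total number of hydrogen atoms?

Atom tally by fragment:
  benzene ring core → C:6 H:6
  (− 2 ring H displaced by substituents)
  + I → I:1
  + CH3 → C:1 H:3
Element totals:
  C: 7
  H: 7
  I: 1

7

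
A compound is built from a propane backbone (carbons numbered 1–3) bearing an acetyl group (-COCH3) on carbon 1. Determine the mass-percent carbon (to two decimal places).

Atom tally by fragment:
  CH3COCH2 → C:3 H:5 O:1
  CH2 → C:1 H:2
  CH3 → C:1 H:3
Element totals:
  C: 5
  H: 10
  O: 1
Molecular formula: C5H10O.
Molar mass = 86.134 g/mol.
Mass from C: 5 × 12.011 = 60.055 g/mol.
%C = 60.055 / 86.134 × 100 = 69.72%.

69.72%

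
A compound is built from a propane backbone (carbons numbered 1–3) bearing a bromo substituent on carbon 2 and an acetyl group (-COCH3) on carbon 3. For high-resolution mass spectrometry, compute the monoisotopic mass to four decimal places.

Atom tally by fragment:
  CH3 → C:1 H:3
  CH(Br) → C:1 H:1 Br:1
  CH2COCH3 → C:3 H:5 O:1
Element totals:
  C: 5
  H: 9
  Br: 1
  O: 1
Molecular formula: C5H9BrO.
  M = 5(12.0) + 9(1.007825) + 78.918338 + 15.994915
    = 60.000000 + 9.070425 + 78.918338 + 15.994915 = 163.983678

163.9837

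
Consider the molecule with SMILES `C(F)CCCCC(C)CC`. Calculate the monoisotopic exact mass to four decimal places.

146.1471

Atom tally by fragment:
  FCH2 → C:1 H:2 F:1
  CH2 → C:1 H:2
  CH2 → C:1 H:2
  CH2 → C:1 H:2
  CH2 → C:1 H:2
  CH(CH3) → C:2 H:4
  CH2 → C:1 H:2
  CH3 → C:1 H:3
Element totals:
  C: 9
  H: 19
  F: 1
Molecular formula: C9H19F.
  M = 9(12.0) + 19(1.007825) + 18.998403
    = 108.000000 + 19.148675 + 18.998403 = 146.147078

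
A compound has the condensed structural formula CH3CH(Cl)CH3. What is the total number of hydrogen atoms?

7

Element totals:
  C: 3
  H: 7
  Cl: 1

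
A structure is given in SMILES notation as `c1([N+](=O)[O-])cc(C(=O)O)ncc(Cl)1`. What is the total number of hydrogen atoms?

3

Atom tally by fragment:
  pyridine ring core → C:5 H:5 N:1
  (− 3 ring H displaced by substituents)
  + NO2 → N:1 O:2
  + COOH → C:1 H:1 O:2
  + Cl → Cl:1
Element totals:
  C: 6
  H: 3
  Cl: 1
  N: 2
  O: 4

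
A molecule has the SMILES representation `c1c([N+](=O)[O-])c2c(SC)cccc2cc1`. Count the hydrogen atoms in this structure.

9

Atom tally by fragment:
  naphthalene ring system core → C:10 H:8
  (− 2 ring H displaced by substituents)
  + NO2 → N:1 O:2
  + SCH3 → C:1 H:3 S:1
Element totals:
  C: 11
  H: 9
  N: 1
  O: 2
  S: 1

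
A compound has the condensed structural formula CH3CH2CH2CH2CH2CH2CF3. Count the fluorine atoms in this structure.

Atom tally by fragment:
  CH3 → C:1 H:3
  CH2 → C:1 H:2
  CH2 → C:1 H:2
  CH2 → C:1 H:2
  CH2 → C:1 H:2
  CH2CF3 → C:2 H:2 F:3
Element totals:
  C: 7
  H: 13
  F: 3

3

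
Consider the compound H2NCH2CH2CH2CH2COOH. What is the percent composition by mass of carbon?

51.26%

Element totals:
  C: 5
  H: 11
  N: 1
  O: 2
Molecular formula: C5H11NO2.
Molar mass = 117.148 g/mol.
Mass from C: 5 × 12.011 = 60.055 g/mol.
%C = 60.055 / 117.148 × 100 = 51.26%.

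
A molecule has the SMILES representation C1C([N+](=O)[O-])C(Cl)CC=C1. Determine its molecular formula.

Atom tally by fragment:
  cyclohexene ring core → C:6 H:10
  (− 2 ring H displaced by substituents)
  + NO2 → N:1 O:2
  + Cl → Cl:1
Element totals:
  C: 6
  H: 8
  Cl: 1
  N: 1
  O: 2

C6H8ClNO2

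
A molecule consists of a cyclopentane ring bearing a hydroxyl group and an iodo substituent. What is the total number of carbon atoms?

Atom tally by fragment:
  cyclopentane ring core → C:5 H:10
  (− 2 ring H displaced by substituents)
  + OH → O:1 H:1
  + I → I:1
Element totals:
  C: 5
  H: 9
  I: 1
  O: 1

5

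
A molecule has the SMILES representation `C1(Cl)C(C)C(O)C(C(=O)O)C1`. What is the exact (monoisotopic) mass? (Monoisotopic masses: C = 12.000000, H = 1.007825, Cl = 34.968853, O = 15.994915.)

178.0397

Atom tally by fragment:
  cyclopentane ring core → C:5 H:10
  (− 4 ring H displaced by substituents)
  + Cl → Cl:1
  + CH3 → C:1 H:3
  + OH → O:1 H:1
  + COOH → C:1 H:1 O:2
Element totals:
  C: 7
  H: 11
  Cl: 1
  O: 3
Molecular formula: C7H11ClO3.
  M = 7(12.0) + 11(1.007825) + 34.968853 + 3(15.994915)
    = 84.000000 + 11.086075 + 34.968853 + 47.984745 = 178.039673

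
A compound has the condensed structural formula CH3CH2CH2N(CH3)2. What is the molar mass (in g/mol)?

87.17 g/mol

Atom tally by fragment:
  CH3 → C:1 H:3
  CH2 → C:1 H:2
  CH2N(CH3)2 → C:3 H:8 N:1
Element totals:
  C: 5
  H: 13
  N: 1
Molecular formula: C5H13N.
  M = 5(12.011) + 13(1.008) + 14.007
    = 60.055 + 13.104 + 14.007 = 87.166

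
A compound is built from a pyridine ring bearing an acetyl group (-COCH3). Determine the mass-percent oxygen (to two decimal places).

13.21%

Atom tally by fragment:
  pyridine ring core → C:5 H:5 N:1
  (− 1 ring H displaced by substituents)
  + COCH3 → C:2 H:3 O:1
Element totals:
  C: 7
  H: 7
  N: 1
  O: 1
Molecular formula: C7H7NO.
Molar mass = 121.139 g/mol.
Mass from O: 1 × 15.999 = 15.999 g/mol.
%O = 15.999 / 121.139 × 100 = 13.21%.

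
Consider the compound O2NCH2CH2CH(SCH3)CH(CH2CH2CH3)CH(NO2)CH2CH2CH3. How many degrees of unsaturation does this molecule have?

2

Element totals:
  C: 12
  H: 24
  N: 2
  O: 4
  S: 1
Molecular formula: C12H24N2O4S.
DoU = (2C + 2 + N − H − X) / 2 = (2·12 + 2 + 2 − 24 − 0) / 2 = 2.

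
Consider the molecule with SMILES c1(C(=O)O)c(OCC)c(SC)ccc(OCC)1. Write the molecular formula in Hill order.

C12H16O4S

Atom tally by fragment:
  benzene ring core → C:6 H:6
  (− 4 ring H displaced by substituents)
  + COOH → C:1 H:1 O:2
  + OC2H5 → C:2 H:5 O:1
  + SCH3 → C:1 H:3 S:1
  + OC2H5 → C:2 H:5 O:1
Element totals:
  C: 12
  H: 16
  O: 4
  S: 1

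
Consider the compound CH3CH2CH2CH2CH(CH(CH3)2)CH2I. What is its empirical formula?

C9H19I

Atom tally by fragment:
  CH3 → C:1 H:3
  CH2 → C:1 H:2
  CH2 → C:1 H:2
  CH2 → C:1 H:2
  CH(CH(CH3)2) → C:4 H:8
  CH2I → C:1 H:2 I:1
Element totals:
  C: 9
  H: 19
  I: 1
Molecular formula: C9H19I.
gcd of subscripts (9, 19, 1) = 1, so the empirical formula equals the molecular formula.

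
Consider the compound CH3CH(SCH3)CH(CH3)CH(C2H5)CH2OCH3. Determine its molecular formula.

Atom tally by fragment:
  CH3 → C:1 H:3
  CH(SCH3) → C:2 H:4 S:1
  CH(CH3) → C:2 H:4
  CH(C2H5) → C:3 H:6
  CH2OCH3 → C:2 H:5 O:1
Element totals:
  C: 10
  H: 22
  O: 1
  S: 1

C10H22OS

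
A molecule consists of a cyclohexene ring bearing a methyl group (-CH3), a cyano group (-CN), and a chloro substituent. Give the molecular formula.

C8H10ClN

Atom tally by fragment:
  cyclohexene ring core → C:6 H:10
  (− 3 ring H displaced by substituents)
  + CH3 → C:1 H:3
  + CN → C:1 N:1
  + Cl → Cl:1
Element totals:
  C: 8
  H: 10
  Cl: 1
  N: 1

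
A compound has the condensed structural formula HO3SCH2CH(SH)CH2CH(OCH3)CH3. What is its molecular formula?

C6H14O4S2

Atom tally by fragment:
  HO3SCH2 → C:1 H:3 S:1 O:3
  CH(SH) → C:1 H:2 S:1
  CH2 → C:1 H:2
  CH(OCH3) → C:2 H:4 O:1
  CH3 → C:1 H:3
Element totals:
  C: 6
  H: 14
  O: 4
  S: 2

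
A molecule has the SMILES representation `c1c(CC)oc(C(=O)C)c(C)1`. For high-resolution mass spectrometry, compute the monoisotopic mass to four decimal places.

Atom tally by fragment:
  furan ring core → C:4 H:4 O:1
  (− 3 ring H displaced by substituents)
  + C2H5 → C:2 H:5
  + COCH3 → C:2 H:3 O:1
  + CH3 → C:1 H:3
Element totals:
  C: 9
  H: 12
  O: 2
Molecular formula: C9H12O2.
  M = 9(12.0) + 12(1.007825) + 2(15.994915)
    = 108.000000 + 12.093900 + 31.989830 = 152.083730

152.0837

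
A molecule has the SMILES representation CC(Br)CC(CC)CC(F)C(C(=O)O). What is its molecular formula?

C10H18BrFO2

Atom tally by fragment:
  CH3 → C:1 H:3
  CH(Br) → C:1 H:1 Br:1
  CH2 → C:1 H:2
  CH(C2H5) → C:3 H:6
  CH2 → C:1 H:2
  CH(F) → C:1 H:1 F:1
  CH2COOH → C:2 H:3 O:2
Element totals:
  C: 10
  H: 18
  Br: 1
  F: 1
  O: 2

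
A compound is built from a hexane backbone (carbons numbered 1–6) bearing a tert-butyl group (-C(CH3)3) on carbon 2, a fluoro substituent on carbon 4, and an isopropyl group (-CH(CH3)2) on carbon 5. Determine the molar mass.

Atom tally by fragment:
  CH3 → C:1 H:3
  CH(C(CH3)3) → C:5 H:10
  CH2 → C:1 H:2
  CH(F) → C:1 H:1 F:1
  CH(CH(CH3)2) → C:4 H:8
  CH3 → C:1 H:3
Element totals:
  C: 13
  H: 27
  F: 1
Molecular formula: C13H27F.
  M = 13(12.011) + 27(1.008) + 18.998
    = 156.143 + 27.216 + 18.998 = 202.357

202.36 g/mol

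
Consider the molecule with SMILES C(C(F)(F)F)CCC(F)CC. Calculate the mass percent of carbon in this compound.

Atom tally by fragment:
  F3CCH2 → C:2 H:2 F:3
  CH2 → C:1 H:2
  CH2 → C:1 H:2
  CH(F) → C:1 H:1 F:1
  CH2 → C:1 H:2
  CH3 → C:1 H:3
Element totals:
  C: 7
  H: 12
  F: 4
Molecular formula: C7H12F4.
Molar mass = 172.165 g/mol.
Mass from C: 7 × 12.011 = 84.077 g/mol.
%C = 84.077 / 172.165 × 100 = 48.84%.

48.84%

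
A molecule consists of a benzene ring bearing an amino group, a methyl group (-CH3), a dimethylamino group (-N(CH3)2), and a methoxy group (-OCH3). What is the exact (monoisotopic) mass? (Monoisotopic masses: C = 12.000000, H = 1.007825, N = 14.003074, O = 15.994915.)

Atom tally by fragment:
  benzene ring core → C:6 H:6
  (− 4 ring H displaced by substituents)
  + NH2 → N:1 H:2
  + CH3 → C:1 H:3
  + N(CH3)2 → N:1 C:2 H:6
  + OCH3 → C:1 H:3 O:1
Element totals:
  C: 10
  H: 16
  N: 2
  O: 1
Molecular formula: C10H16N2O.
  M = 10(12.0) + 16(1.007825) + 2(14.003074) + 15.994915
    = 120.000000 + 16.125200 + 28.006148 + 15.994915 = 180.126263

180.1263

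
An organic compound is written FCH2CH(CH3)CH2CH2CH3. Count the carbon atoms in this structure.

6

Atom tally by fragment:
  FCH2 → C:1 H:2 F:1
  CH(CH3) → C:2 H:4
  CH2 → C:1 H:2
  CH2 → C:1 H:2
  CH3 → C:1 H:3
Element totals:
  C: 6
  H: 13
  F: 1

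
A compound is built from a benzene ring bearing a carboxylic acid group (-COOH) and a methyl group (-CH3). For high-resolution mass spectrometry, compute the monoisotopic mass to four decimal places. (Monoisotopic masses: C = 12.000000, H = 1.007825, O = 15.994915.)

Atom tally by fragment:
  benzene ring core → C:6 H:6
  (− 2 ring H displaced by substituents)
  + COOH → C:1 H:1 O:2
  + CH3 → C:1 H:3
Element totals:
  C: 8
  H: 8
  O: 2
Molecular formula: C8H8O2.
  M = 8(12.0) + 8(1.007825) + 2(15.994915)
    = 96.000000 + 8.062600 + 31.989830 = 136.052430

136.0524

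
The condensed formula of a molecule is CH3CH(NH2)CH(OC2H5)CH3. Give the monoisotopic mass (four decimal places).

Atom tally by fragment:
  CH3 → C:1 H:3
  CH(NH2) → C:1 H:3 N:1
  CH(OC2H5) → C:3 H:6 O:1
  CH3 → C:1 H:3
Element totals:
  C: 6
  H: 15
  N: 1
  O: 1
Molecular formula: C6H15NO.
  M = 6(12.0) + 15(1.007825) + 14.003074 + 15.994915
    = 72.000000 + 15.117375 + 14.003074 + 15.994915 = 117.115364

117.1154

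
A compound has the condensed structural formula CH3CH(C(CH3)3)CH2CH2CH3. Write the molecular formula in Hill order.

Atom tally by fragment:
  CH3 → C:1 H:3
  CH(C(CH3)3) → C:5 H:10
  CH2 → C:1 H:2
  CH2 → C:1 H:2
  CH3 → C:1 H:3
Element totals:
  C: 9
  H: 20

C9H20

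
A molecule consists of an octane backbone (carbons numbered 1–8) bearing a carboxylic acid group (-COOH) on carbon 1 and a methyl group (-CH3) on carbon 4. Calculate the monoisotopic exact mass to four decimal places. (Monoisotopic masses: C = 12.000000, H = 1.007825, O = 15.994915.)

Atom tally by fragment:
  HOOCCH2 → C:2 H:3 O:2
  CH2 → C:1 H:2
  CH2 → C:1 H:2
  CH(CH3) → C:2 H:4
  CH2 → C:1 H:2
  CH2 → C:1 H:2
  CH2 → C:1 H:2
  CH3 → C:1 H:3
Element totals:
  C: 10
  H: 20
  O: 2
Molecular formula: C10H20O2.
  M = 10(12.0) + 20(1.007825) + 2(15.994915)
    = 120.000000 + 20.156500 + 31.989830 = 172.146330

172.1463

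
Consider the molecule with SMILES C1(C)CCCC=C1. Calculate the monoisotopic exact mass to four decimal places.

96.0939

Atom tally by fragment:
  cyclohexene ring core → C:6 H:10
  (− 1 ring H displaced by substituents)
  + CH3 → C:1 H:3
Element totals:
  C: 7
  H: 12
Molecular formula: C7H12.
  M = 7(12.0) + 12(1.007825)
    = 84.000000 + 12.093900 = 96.093900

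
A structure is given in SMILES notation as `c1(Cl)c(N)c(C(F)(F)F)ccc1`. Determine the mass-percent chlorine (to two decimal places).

Atom tally by fragment:
  benzene ring core → C:6 H:6
  (− 3 ring H displaced by substituents)
  + Cl → Cl:1
  + NH2 → N:1 H:2
  + CF3 → C:1 F:3
Element totals:
  C: 7
  H: 5
  Cl: 1
  F: 3
  N: 1
Molecular formula: C7H5ClF3N.
Molar mass = 195.568 g/mol.
Mass from Cl: 1 × 35.45 = 35.450 g/mol.
%Cl = 35.450 / 195.568 × 100 = 18.13%.

18.13%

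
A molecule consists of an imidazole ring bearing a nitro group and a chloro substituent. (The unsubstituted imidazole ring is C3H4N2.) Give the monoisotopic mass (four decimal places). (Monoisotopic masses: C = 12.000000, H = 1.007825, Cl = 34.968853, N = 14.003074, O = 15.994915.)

Atom tally by fragment:
  imidazole ring core → C:3 H:4 N:2
  (− 2 ring H displaced by substituents)
  + NO2 → N:1 O:2
  + Cl → Cl:1
Element totals:
  C: 3
  H: 2
  Cl: 1
  N: 3
  O: 2
Molecular formula: C3H2ClN3O2.
  M = 3(12.0) + 2(1.007825) + 34.968853 + 3(14.003074) + 2(15.994915)
    = 36.000000 + 2.015650 + 34.968853 + 42.009222 + 31.989830 = 146.983555

146.9836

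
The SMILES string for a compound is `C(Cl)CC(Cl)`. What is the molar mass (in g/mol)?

112.98 g/mol

Atom tally by fragment:
  ClCH2 → C:1 H:2 Cl:1
  CH2 → C:1 H:2
  CH2Cl → C:1 H:2 Cl:1
Element totals:
  C: 3
  H: 6
  Cl: 2
Molecular formula: C3H6Cl2.
  M = 3(12.011) + 6(1.008) + 2(35.45)
    = 36.033 + 6.048 + 70.900 = 112.981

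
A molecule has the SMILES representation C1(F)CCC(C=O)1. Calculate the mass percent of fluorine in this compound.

Atom tally by fragment:
  cyclobutane ring core → C:4 H:8
  (− 2 ring H displaced by substituents)
  + F → F:1
  + CHO → C:1 H:1 O:1
Element totals:
  C: 5
  H: 7
  F: 1
  O: 1
Molecular formula: C5H7FO.
Molar mass = 102.108 g/mol.
Mass from F: 1 × 18.998 = 18.998 g/mol.
%F = 18.998 / 102.108 × 100 = 18.61%.

18.61%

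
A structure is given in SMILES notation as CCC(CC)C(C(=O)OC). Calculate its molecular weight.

144.21 g/mol

Atom tally by fragment:
  CH3 → C:1 H:3
  CH2 → C:1 H:2
  CH(C2H5) → C:3 H:6
  CH2COOCH3 → C:3 H:5 O:2
Element totals:
  C: 8
  H: 16
  O: 2
Molecular formula: C8H16O2.
  M = 8(12.011) + 16(1.008) + 2(15.999)
    = 96.088 + 16.128 + 31.998 = 144.214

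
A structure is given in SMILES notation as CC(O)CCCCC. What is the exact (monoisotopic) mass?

Atom tally by fragment:
  CH3 → C:1 H:3
  CH(OH) → C:1 H:2 O:1
  CH2 → C:1 H:2
  CH2 → C:1 H:2
  CH2 → C:1 H:2
  CH2 → C:1 H:2
  CH3 → C:1 H:3
Element totals:
  C: 7
  H: 16
  O: 1
Molecular formula: C7H16O.
  M = 7(12.0) + 16(1.007825) + 15.994915
    = 84.000000 + 16.125200 + 15.994915 = 116.120115

116.1201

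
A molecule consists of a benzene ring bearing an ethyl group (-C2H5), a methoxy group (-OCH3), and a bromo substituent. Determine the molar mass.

215.09 g/mol

Atom tally by fragment:
  benzene ring core → C:6 H:6
  (− 3 ring H displaced by substituents)
  + C2H5 → C:2 H:5
  + OCH3 → C:1 H:3 O:1
  + Br → Br:1
Element totals:
  C: 9
  H: 11
  Br: 1
  O: 1
Molecular formula: C9H11BrO.
  M = 9(12.011) + 11(1.008) + 79.904 + 15.999
    = 108.099 + 11.088 + 79.904 + 15.999 = 215.090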